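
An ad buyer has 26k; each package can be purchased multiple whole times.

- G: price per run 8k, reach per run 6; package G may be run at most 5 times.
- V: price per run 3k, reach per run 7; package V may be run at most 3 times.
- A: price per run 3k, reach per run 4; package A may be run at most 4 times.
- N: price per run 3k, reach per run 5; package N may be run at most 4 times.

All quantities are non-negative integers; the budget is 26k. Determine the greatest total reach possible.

45

This is a bounded integer knapsack.
Take 3×V, 1×A, and 4×N: price 24 ≤ 26, reach 3·7 + 1·4 + 4·5 = 45.
V has the best ratio (7/3) and is taken to its limit of 3; remaining capacity is filled optimally with the others.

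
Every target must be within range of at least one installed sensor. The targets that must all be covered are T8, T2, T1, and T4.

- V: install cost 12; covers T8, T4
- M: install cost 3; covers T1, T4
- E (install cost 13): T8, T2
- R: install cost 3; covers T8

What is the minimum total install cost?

The greedy cost-per-new-target heuristic would pick M, R, and E for 19, but a cheaper cover exists.
Choose M and E: together they cover T8, T2, T1, T4 — every target.
Total install cost: 3 + 13 = 16.
No cover costs less than 16.

16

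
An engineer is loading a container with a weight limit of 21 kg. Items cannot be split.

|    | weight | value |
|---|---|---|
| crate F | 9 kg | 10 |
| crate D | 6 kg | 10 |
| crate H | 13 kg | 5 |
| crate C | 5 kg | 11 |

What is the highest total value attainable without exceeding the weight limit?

31

crate F + crate D + crate C: weight 9 + 6 + 5 = 20 ≤ 21, value 10 + 10 + 11 = 31.
crate D + crate C: weight 6 + 5 = 11 ≤ 21, value 10 + 11 = 21.
Best is crate F, crate D, and crate C with total value 31.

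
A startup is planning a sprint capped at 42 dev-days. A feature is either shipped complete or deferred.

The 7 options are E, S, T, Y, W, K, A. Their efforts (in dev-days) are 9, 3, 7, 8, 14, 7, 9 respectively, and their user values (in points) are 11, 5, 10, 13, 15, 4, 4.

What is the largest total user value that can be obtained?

54

Allowing fractional choices, the relaxed optimum would be about 54.6, but features are indivisible.
E + S + Y + W + K: effort 9 + 3 + 8 + 14 + 7 = 41 ≤ 42, user value 11 + 5 + 13 + 15 + 4 = 48.
E + T + Y + W: effort 9 + 7 + 8 + 14 = 38 ≤ 42, user value 11 + 10 + 13 + 15 = 49.
E + S + T + Y + W: effort 9 + 3 + 7 + 8 + 14 = 41 ≤ 42, user value 11 + 5 + 10 + 13 + 15 = 54.
Best is E, S, T, Y, and W with total user value 54.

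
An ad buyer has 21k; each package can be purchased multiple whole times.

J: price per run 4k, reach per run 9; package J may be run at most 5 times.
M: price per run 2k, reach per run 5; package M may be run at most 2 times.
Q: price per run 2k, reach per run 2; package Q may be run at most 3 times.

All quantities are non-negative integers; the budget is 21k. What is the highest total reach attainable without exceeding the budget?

M has the best ratio (5/2); taking only M gives at most 2×5 = 10 (stopped by the supply cap of 2).
Mixing does better — 4×J and 2×M: price 20 ≤ 21, reach 4·9 + 2·5 = 46.

46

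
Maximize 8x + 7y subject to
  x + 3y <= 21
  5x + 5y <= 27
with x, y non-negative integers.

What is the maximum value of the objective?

40

The continuous relaxation peaks at (5.4, 0) with value 43.20; rounding to a feasible lattice point costs some objective.
(x,y)=(5,0): 1·5+3·0=5≤21, 5·5+5·0=25≤27, objective 40.
(x,y)=(4,1): 1·4+3·1=7≤21, 5·4+5·1=25≤27, objective 39.
Maximum is 40 at (x,y)=(5,0).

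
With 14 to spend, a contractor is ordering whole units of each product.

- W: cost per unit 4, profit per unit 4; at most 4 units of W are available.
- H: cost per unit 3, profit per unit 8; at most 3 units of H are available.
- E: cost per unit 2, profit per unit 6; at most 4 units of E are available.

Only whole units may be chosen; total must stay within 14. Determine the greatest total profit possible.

40

This is a bounded integer knapsack.
3×H and 2×E: cost 13 ≤ 14, profit 3·8 + 2·6 = 36.
2×H and 4×E: cost 14 ≤ 14, profit 2·8 + 4·6 = 40.
Best is 40.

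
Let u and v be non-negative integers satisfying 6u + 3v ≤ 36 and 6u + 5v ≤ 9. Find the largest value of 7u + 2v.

7

Relaxing integrality, the LP optimum is 10.50 at (u,v) = (1.5, 0), which is not an integer point.
(u,v)=(1,0): 6·1+3·0=6≤36, 6·1+5·0=6≤9, objective 7.
(u,v)=(0,1): 6·0+3·1=3≤36, 6·0+5·1=5≤9, objective 2.
(u,v)=(0,0): 6·0+3·0=0≤36, 6·0+5·0=0≤9, objective 0.
Maximum is 7 at (u,v)=(1,0).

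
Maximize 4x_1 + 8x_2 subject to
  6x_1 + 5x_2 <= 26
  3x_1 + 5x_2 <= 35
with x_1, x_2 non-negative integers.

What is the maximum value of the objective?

(x_1,x_2)=(0,5): 6·0+5·5=25≤26, 3·0+5·5=25≤35, objective 40.
(x_1,x_2)=(1,4): 6·1+5·4=26≤26, 3·1+5·4=23≤35, objective 36.
(x_1,x_2)=(0,4): 6·0+5·4=20≤26, 3·0+5·4=20≤35, objective 32.
No feasible integer point exceeds 40.

40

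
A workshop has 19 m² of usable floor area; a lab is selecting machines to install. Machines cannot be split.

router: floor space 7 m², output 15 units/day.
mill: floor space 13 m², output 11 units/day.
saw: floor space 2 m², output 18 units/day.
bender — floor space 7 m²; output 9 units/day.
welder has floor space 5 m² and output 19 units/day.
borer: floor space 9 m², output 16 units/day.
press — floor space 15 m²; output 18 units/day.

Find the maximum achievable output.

Allowing fractional choices, the relaxed optimum would be about 60.9, but machines are indivisible.
router + saw + welder: floor space 7 + 2 + 5 = 14 ≤ 19, output 15 + 18 + 19 = 52.
saw + welder + borer: floor space 2 + 5 + 9 = 16 ≤ 19, output 18 + 19 + 16 = 53.
Best is saw, welder, and borer with total output 53.

53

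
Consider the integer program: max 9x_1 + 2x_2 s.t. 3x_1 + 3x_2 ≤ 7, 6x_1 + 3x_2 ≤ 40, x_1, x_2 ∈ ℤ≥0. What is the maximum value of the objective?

18

(x_1,x_2)=(2,0): 3·2+3·0=6≤7, 6·2+3·0=12≤40, objective 18.
(x_1,x_2)=(1,1): 3·1+3·1=6≤7, 6·1+3·1=9≤40, objective 11.
(x_1,x_2)=(1,0): 3·1+3·0=3≤7, 6·1+3·0=6≤40, objective 9.
The best lattice point is (2,0), giving 18.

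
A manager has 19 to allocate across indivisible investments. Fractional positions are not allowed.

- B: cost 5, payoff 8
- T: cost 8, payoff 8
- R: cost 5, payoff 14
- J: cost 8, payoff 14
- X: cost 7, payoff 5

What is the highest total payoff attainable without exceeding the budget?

36

B + T + R: cost 5 + 8 + 5 = 18 ≤ 19, payoff 8 + 8 + 14 = 30.
B + R + J: cost 5 + 5 + 8 = 18 ≤ 19, payoff 8 + 14 + 14 = 36.
Best is B, R, and J with total payoff 36.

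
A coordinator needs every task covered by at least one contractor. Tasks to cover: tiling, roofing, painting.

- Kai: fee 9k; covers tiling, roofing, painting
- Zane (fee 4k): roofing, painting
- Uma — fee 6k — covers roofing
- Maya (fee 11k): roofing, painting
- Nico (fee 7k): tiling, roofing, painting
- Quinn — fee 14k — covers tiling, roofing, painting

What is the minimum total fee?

The greedy cost-per-new-task heuristic would pick Zane and Nico for 11, but a cheaper cover exists.
Nico alone covers tiling, roofing, painting — every task.
Total fee: 7.
No cover costs less than 7.

7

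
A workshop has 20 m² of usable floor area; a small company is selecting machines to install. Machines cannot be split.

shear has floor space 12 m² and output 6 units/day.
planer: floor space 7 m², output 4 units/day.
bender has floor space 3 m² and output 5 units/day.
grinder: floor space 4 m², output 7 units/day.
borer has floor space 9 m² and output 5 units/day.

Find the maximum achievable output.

18

shear + bender + grinder: floor space 12 + 3 + 4 = 19 ≤ 20, output 6 + 5 + 7 = 18.
planer + bender + grinder: floor space 7 + 3 + 4 = 14 ≤ 20, output 4 + 5 + 7 = 16.
bender + grinder + borer: floor space 3 + 4 + 9 = 16 ≤ 20, output 5 + 7 + 5 = 17.
Best is shear, bender, and grinder with total output 18.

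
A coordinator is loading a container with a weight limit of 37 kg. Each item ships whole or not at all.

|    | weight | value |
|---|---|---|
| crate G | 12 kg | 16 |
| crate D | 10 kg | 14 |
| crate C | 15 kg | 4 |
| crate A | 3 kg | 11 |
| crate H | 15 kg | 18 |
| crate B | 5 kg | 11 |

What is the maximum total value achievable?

56

crate D + crate A + crate H + crate B: weight 10 + 3 + 15 + 5 = 33 ≤ 37, value 14 + 11 + 18 + 11 = 54.
crate G + crate A + crate H + crate B: weight 12 + 3 + 15 + 5 = 35 ≤ 37, value 16 + 11 + 18 + 11 = 56.
Best is crate G, crate A, crate H, and crate B with total value 56.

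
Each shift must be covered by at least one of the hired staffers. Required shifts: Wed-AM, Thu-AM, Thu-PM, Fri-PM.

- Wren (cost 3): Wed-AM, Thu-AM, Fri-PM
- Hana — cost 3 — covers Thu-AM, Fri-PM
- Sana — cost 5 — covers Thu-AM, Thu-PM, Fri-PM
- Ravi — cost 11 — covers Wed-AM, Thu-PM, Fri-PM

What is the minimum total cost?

8

This is an integer covering problem.
Choose Wren and Sana: together they cover Wed-AM, Thu-AM, Thu-PM, Fri-PM — every shift.
Total cost: 3 + 5 = 8.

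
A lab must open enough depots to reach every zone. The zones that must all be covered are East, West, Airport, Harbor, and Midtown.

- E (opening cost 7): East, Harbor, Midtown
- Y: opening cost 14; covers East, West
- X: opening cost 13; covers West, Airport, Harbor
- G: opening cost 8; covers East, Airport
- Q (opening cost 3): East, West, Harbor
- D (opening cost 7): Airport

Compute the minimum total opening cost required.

This is an integer covering problem.
Choose E, Q, and D: together they cover East, West, Airport, Harbor, Midtown — every zone.
Total opening cost: 7 + 3 + 7 = 17.

17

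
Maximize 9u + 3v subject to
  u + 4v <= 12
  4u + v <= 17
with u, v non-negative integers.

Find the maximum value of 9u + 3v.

39

Relaxing integrality, the LP optimum is 39.80 at (u,v) = (3.73, 2.07), which is not an integer point.
(u,v)=(4,1) is feasible, giving 39.
(u,v)=(4,0) is feasible, giving 36.
(u,v)=(3,2) is feasible, giving 33.
Maximum is 39 at (u,v)=(4,1).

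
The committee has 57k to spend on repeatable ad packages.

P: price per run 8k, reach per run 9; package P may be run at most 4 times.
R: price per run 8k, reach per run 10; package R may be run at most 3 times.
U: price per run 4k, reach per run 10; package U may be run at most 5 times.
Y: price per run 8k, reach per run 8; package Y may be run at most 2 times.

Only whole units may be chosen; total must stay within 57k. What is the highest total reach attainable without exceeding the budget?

3×R, 5×U, and 1×Y: price 52 ≤ 57, reach 3·10 + 5·10 + 1·8 = 88.
1×P, 3×R, and 5×U: price 52 ≤ 57, reach 1·9 + 3·10 + 5·10 = 89.
Best is 89.

89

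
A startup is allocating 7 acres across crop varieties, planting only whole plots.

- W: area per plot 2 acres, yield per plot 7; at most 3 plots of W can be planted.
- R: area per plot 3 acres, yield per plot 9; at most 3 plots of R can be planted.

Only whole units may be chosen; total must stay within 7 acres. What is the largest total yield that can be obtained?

23

2×W and 1×R: area 7 ≤ 7, yield 2·7 + 1·9 = 23.
3×W: area 6 ≤ 7, yield 3·7 = 21.
Best is 23.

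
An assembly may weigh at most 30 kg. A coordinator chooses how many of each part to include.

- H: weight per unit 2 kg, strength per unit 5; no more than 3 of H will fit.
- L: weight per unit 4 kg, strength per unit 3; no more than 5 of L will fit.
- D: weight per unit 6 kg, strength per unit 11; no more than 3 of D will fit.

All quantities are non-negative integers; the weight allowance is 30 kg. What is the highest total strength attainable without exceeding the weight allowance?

H has the best ratio (5/2); taking only H gives at most 3×5 = 15 (stopped by the supply cap of 3).
Mixing does better — 3×H, 1×L, and 3×D: weight 28 ≤ 30, strength 3·5 + 1·3 + 3·11 = 51.

51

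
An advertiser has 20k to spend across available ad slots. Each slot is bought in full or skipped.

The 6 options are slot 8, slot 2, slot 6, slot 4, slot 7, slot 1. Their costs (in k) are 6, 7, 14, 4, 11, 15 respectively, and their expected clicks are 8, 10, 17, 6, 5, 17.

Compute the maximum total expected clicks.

slot 8 + slot 2 + slot 4: cost 6 + 7 + 4 = 17 ≤ 20, expected clicks 8 + 10 + 6 = 24.
slot 8 + slot 6: cost 6 + 14 = 20 ≤ 20, expected clicks 8 + 17 = 25.
Best is slot 8 and slot 6 with total expected clicks 25.

25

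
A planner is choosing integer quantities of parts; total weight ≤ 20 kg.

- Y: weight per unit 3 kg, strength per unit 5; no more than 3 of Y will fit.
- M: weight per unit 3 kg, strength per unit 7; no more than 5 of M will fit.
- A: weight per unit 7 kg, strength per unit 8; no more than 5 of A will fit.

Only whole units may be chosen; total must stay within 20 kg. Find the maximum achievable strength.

40

Take 1×Y and 5×M: weight 18 ≤ 20, strength 1·5 + 5·7 = 40.
M has the best ratio (7/3) and is taken to its limit of 5; remaining capacity is filled optimally with the others.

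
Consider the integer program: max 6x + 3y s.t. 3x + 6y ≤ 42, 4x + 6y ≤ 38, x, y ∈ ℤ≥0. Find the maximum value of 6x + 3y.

54

Relaxing integrality, the LP optimum is 57.00 at (x,y) = (9.5, 0), which is not an integer point.
(x,y)=(9,0) is feasible, giving 54.
(x,y)=(8,1) is feasible, giving 51.
The best lattice point is (9,0), giving 54.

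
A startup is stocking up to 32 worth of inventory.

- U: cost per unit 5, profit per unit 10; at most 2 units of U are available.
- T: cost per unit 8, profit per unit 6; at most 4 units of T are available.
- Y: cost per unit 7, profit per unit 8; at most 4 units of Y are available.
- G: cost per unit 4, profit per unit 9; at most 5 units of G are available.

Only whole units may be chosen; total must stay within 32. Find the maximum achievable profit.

This is a bounded integer knapsack.
G has the best ratio (9/4); taking only G gives at most 5×9 = 45 (stopped by the supply cap of 5).
Mixing does better — 2×U and 5×G: cost 30 ≤ 32, profit 2·10 + 5·9 = 65.

65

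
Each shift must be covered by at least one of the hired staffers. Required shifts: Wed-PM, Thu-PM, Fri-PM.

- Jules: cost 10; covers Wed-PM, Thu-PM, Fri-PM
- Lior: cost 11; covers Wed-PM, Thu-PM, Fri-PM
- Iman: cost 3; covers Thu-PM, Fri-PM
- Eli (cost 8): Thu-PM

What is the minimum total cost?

The greedy cost-per-new-shift heuristic would pick Iman and Jules for 13, but a cheaper cover exists.
Jules alone covers Wed-PM, Thu-PM, Fri-PM — every shift.
Total cost: 10.
No cover costs less than 10.

10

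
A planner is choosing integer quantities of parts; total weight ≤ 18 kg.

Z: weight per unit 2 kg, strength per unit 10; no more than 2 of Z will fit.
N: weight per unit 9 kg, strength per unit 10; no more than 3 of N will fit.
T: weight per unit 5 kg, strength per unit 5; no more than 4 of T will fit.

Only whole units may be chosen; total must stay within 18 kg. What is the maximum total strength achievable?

35

2×Z and 2×T: weight 14 ≤ 18, strength 2·10 + 2·5 = 30.
2×Z, 1×N, and 1×T: weight 18 ≤ 18, strength 2·10 + 1·10 + 1·5 = 35.
Best is 35.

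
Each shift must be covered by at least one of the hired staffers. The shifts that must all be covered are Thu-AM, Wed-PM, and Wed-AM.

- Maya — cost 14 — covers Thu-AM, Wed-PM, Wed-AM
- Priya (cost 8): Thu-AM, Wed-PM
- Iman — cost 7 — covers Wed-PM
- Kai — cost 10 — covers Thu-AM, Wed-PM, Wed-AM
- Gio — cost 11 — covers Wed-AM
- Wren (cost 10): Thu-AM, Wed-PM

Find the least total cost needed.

10

Kai alone covers Thu-AM, Wed-PM, Wed-AM — every shift.
Total cost: 10.
No cover costs less than 10.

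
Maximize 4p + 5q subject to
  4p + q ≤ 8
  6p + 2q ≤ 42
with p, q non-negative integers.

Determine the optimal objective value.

(p,q)=(0,8): 4·0+1·8=8≤8, 6·0+2·8=16≤42, objective 40.
(p,q)=(0,7): 4·0+1·7=7≤8, 6·0+2·7=14≤42, objective 35.
Maximum is 40 at (p,q)=(0,8).

40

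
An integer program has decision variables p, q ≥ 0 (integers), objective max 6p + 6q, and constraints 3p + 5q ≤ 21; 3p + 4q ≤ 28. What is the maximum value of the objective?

(p,q)=(7,0) is feasible, giving 42.
(p,q)=(6,0) is feasible, giving 36.
The best lattice point is (7,0), giving 42.

42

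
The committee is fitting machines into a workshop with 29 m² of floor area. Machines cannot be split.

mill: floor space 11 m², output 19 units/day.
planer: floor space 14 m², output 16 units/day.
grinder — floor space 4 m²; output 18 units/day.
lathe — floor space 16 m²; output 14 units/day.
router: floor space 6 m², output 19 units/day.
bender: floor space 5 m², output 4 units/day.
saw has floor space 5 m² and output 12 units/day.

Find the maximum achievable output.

68

This is a 0-1 knapsack instance.
Take mill, grinder, router, and saw: floor space 11 + 4 + 6 + 5 = 26 ≤ 29, output 19 + 18 + 19 + 12 = 68.
No other feasible combination does better.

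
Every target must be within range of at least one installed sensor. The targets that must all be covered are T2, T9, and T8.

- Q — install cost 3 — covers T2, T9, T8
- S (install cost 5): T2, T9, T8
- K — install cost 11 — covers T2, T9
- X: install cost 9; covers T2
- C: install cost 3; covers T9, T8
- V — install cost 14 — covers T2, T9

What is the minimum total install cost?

Q alone covers T2, T9, T8 — every target.
Total install cost: 3.
No cover costs less than 3.

3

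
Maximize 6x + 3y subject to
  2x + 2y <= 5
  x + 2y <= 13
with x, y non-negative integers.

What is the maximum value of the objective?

12

(x,y)=(2,0): 2·2+2·0=4≤5, 1·2+2·0=2≤13, objective 12.
(x,y)=(1,1): 2·1+2·1=4≤5, 1·1+2·1=3≤13, objective 9.
(x,y)=(1,0): 2·1+2·0=2≤5, 1·1+2·0=1≤13, objective 6.
The best lattice point is (2,0), giving 12.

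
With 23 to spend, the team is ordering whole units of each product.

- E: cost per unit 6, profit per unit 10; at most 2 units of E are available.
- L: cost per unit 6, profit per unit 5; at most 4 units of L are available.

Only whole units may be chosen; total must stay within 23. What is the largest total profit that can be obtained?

1×E and 2×L: cost 18 ≤ 23, profit 1·10 + 2·5 = 20.
2×E and 1×L: cost 18 ≤ 23, profit 2·10 + 1·5 = 25.
Best is 25.

25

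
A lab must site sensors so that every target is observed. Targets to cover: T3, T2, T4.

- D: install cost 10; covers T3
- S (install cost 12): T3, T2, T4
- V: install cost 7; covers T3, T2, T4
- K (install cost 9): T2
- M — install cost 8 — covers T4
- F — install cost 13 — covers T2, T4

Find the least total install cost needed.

V alone covers T3, T2, T4 — every target.
Total install cost: 7.
No cover costs less than 7.

7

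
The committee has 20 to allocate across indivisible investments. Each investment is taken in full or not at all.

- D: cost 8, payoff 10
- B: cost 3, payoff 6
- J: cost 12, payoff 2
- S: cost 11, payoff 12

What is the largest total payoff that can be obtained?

Take D and S: cost 8 + 11 = 19 ≤ 20, payoff 10 + 12 = 22.
No other feasible combination does better.

22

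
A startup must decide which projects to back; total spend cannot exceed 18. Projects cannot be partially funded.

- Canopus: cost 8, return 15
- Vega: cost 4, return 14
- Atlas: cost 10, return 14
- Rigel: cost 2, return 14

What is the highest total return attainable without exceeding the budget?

43

Allowing fractional choices, the relaxed optimum would be about 48.6, but projects are indivisible.
Canopus + Rigel: cost 8 + 2 = 10 ≤ 18, return 15 + 14 = 29.
Vega + Atlas + Rigel: cost 4 + 10 + 2 = 16 ≤ 18, return 14 + 14 + 14 = 42.
Canopus + Vega + Rigel: cost 8 + 4 + 2 = 14 ≤ 18, return 15 + 14 + 14 = 43.
Best is Canopus, Vega, and Rigel with total return 43.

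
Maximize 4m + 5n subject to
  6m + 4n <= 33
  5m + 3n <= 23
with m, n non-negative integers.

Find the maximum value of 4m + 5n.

(m,n)=(0,7) is feasible, giving 35.
(m,n)=(1,6) is feasible, giving 34.
(m,n)=(0,6) is feasible, giving 30.
Maximum is 35 at (m,n)=(0,7).

35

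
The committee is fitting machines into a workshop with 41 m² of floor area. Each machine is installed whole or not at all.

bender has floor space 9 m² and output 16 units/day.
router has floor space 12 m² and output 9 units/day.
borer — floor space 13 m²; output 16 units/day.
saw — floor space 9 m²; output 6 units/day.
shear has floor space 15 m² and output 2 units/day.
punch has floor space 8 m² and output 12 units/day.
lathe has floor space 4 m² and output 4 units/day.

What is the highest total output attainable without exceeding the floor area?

bender + borer + saw + punch: floor space 9 + 13 + 9 + 8 = 39 ≤ 41, output 16 + 16 + 6 + 12 = 50.
bender + borer + punch + lathe: floor space 9 + 13 + 8 + 4 = 34 ≤ 41, output 16 + 16 + 12 + 4 = 48.
Best is bender, borer, saw, and punch with total output 50.

50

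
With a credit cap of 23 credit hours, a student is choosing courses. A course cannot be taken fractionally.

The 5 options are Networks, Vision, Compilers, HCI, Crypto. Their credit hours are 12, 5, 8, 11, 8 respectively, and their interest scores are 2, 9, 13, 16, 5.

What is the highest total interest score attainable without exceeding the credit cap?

29

Take Compilers and HCI: credit hours 8 + 11 = 19 ≤ 23, interest score 13 + 16 = 29.
No other feasible combination does better.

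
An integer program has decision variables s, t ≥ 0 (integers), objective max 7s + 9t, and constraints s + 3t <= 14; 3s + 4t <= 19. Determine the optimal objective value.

44

(s,t)=(5,1): 1·5+3·1=8≤14, 3·5+4·1=19≤19, objective 44.
(s,t)=(6,0): 1·6+3·0=6≤14, 3·6+4·0=18≤19, objective 42.
(s,t)=(4,1): 1·4+3·1=7≤14, 3·4+4·1=16≤19, objective 37.
The best lattice point is (5,1), giving 44.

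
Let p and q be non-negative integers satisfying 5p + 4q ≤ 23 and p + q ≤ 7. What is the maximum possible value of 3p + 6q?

The continuous relaxation peaks at (0, 5.75) with value 34.50; rounding to a feasible lattice point costs some objective.
(p,q)=(0,5): 5·0+4·5=20≤23, 1·0+1·5=5≤7, objective 30.
(p,q)=(1,4): 5·1+4·4=21≤23, 1·1+1·4=5≤7, objective 27.
(p,q)=(0,4): 5·0+4·4=16≤23, 1·0+1·4=4≤7, objective 24.
Maximum is 30 at (p,q)=(0,5).

30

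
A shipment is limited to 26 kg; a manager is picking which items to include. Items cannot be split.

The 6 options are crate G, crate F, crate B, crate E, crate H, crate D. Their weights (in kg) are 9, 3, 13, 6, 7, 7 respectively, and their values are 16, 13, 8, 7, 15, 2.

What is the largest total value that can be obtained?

This is a 0-1 knapsack instance.
Allowing fractional choices, the relaxed optimum would be about 51.6, but items are indivisible.
crate G + crate F + crate H + crate D: weight 9 + 3 + 7 + 7 = 26 ≤ 26, value 16 + 13 + 15 + 2 = 46.
crate G + crate F + crate E + crate H: weight 9 + 3 + 6 + 7 = 25 ≤ 26, value 16 + 13 + 7 + 15 = 51.
crate G + crate F + crate H: weight 9 + 3 + 7 = 19 ≤ 26, value 16 + 13 + 15 = 44.
Best is crate G, crate F, crate E, and crate H with total value 51.

51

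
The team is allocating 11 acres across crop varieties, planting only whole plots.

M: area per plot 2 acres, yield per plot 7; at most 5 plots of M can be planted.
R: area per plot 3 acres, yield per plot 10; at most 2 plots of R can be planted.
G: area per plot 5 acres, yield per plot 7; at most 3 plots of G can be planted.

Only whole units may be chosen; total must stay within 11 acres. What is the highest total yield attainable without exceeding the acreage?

M has the best ratio (7/2); taking only M gives at most 5×7 = 35 (stopped by the area limit).
Mixing does better — 4×M and 1×R: area 11 ≤ 11, yield 4·7 + 1·10 = 38.

38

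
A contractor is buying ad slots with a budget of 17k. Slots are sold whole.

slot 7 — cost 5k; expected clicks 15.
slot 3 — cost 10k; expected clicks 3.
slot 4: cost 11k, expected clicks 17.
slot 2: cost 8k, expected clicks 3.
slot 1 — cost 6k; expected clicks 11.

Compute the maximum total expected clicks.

slot 7 + slot 4: cost 5 + 11 = 16 ≤ 17, expected clicks 15 + 17 = 32.
slot 7 + slot 1: cost 5 + 6 = 11 ≤ 17, expected clicks 15 + 11 = 26.
slot 4 + slot 1: cost 11 + 6 = 17 ≤ 17, expected clicks 17 + 11 = 28.
Best is slot 7 and slot 4 with total expected clicks 32.

32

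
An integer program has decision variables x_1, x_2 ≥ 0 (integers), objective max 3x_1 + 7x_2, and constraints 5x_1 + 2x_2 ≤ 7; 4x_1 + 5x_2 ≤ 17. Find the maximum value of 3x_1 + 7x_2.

Relaxing integrality, the LP optimum is 23.80 at (x_1,x_2) = (0, 3.4), which is not an integer point.
(x_1,x_2)=(0,3) is feasible, giving 21.
(x_1,x_2)=(0,2) is feasible, giving 14.
The best lattice point is (0,3), giving 21.

21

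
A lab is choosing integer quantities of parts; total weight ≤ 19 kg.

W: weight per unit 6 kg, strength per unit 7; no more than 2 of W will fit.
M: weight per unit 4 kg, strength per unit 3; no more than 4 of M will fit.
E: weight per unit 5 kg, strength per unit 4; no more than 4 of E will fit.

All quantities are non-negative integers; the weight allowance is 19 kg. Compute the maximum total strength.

18

W has the best ratio (7/6); taking only W gives at most 2×7 = 14 (stopped by the supply cap of 2).
Mixing does better — 2×W and 1×E: weight 17 ≤ 19, strength 2·7 + 1·4 = 18.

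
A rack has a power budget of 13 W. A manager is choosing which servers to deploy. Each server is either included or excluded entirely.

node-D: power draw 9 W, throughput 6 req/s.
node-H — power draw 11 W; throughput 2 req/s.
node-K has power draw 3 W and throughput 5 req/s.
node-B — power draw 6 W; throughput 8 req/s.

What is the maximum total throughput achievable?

13

node-D + node-K: power draw 9 + 3 = 12 ≤ 13, throughput 6 + 5 = 11.
node-K + node-B: power draw 3 + 6 = 9 ≤ 13, throughput 5 + 8 = 13.
Best is node-K and node-B with total throughput 13.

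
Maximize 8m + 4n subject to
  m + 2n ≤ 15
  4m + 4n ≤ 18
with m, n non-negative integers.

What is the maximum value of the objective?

(m,n)=(4,0) is feasible, giving 32.
(m,n)=(3,1) is feasible, giving 28.
(m,n)=(3,0) is feasible, giving 24.
The best lattice point is (4,0), giving 32.

32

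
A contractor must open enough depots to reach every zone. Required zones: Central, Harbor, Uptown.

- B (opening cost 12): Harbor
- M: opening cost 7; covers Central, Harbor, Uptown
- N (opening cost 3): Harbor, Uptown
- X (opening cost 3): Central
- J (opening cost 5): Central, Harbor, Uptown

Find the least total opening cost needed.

J alone covers Central, Harbor, Uptown — every zone.
Total opening cost: 5.

5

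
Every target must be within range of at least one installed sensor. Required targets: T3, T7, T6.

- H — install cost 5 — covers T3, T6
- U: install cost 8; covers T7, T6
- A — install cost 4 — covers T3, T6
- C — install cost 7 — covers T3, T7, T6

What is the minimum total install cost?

7

This is an integer covering problem.
The greedy cost-per-new-target heuristic would pick A and C for 11, but a cheaper cover exists.
C alone covers T3, T7, T6 — every target.
Total install cost: 7.
No cover costs less than 7.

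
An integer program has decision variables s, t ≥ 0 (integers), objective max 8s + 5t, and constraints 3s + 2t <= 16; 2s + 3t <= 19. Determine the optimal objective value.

(s,t)=(4,2): 3·4+2·2=16≤16, 2·4+3·2=14≤19, objective 42.
(s,t)=(5,0): 3·5+2·0=15≤16, 2·5+3·0=10≤19, objective 40.
The best lattice point is (4,2), giving 42.

42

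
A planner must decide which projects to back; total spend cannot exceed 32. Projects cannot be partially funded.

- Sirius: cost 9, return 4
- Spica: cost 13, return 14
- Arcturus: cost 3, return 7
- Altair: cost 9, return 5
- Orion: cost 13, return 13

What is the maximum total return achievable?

Take Spica, Arcturus, and Orion: cost 13 + 3 + 13 = 29 ≤ 32, return 14 + 7 + 13 = 34.
No other feasible combination does better.

34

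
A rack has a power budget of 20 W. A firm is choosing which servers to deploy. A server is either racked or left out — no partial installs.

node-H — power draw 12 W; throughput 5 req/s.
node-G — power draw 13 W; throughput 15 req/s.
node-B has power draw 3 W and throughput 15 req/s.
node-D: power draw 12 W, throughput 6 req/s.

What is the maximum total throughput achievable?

30

Treat it as a binary knapsack problem.
node-G + node-B: power draw 13 + 3 = 16 ≤ 20, throughput 15 + 15 = 30.
node-B + node-D: power draw 3 + 12 = 15 ≤ 20, throughput 15 + 6 = 21.
node-H + node-B: power draw 12 + 3 = 15 ≤ 20, throughput 5 + 15 = 20.
Best is node-G and node-B with total throughput 30.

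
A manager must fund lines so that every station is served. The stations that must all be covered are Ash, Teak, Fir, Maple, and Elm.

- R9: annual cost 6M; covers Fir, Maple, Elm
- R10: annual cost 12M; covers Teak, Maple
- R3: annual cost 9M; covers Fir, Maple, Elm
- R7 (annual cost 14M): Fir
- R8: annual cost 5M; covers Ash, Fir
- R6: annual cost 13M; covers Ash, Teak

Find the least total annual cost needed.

19

The greedy cost-per-new-station heuristic would pick R9, R8, and R10 for 23, but a cheaper cover exists.
Choose R9 and R6: together they cover Ash, Teak, Fir, Maple, Elm — every station.
Total annual cost: 6 + 13 = 19.
No cover costs less than 19.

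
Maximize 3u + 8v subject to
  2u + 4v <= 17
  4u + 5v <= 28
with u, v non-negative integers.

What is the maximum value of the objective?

32

The continuous relaxation peaks at (0, 4.25) with value 34.00; rounding to a feasible lattice point costs some objective.
(u,v)=(0,4): 2·0+4·4=16≤17, 4·0+5·4=20≤28, objective 32.
(u,v)=(1,3): 2·1+4·3=14≤17, 4·1+5·3=19≤28, objective 27.
Maximum is 32 at (u,v)=(0,4).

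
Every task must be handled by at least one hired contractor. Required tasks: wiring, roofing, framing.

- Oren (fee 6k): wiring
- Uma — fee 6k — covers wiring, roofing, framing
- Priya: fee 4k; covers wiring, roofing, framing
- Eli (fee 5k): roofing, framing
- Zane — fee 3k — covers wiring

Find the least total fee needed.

4

Priya alone covers wiring, roofing, framing — every task.
Total fee: 4.
No cover costs less than 4.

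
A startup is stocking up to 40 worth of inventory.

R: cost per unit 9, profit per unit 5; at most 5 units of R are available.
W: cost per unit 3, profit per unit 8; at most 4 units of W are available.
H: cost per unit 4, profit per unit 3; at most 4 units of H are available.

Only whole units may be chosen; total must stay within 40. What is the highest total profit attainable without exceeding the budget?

This is a bounded integer knapsack.
W has the best ratio (8/3); taking only W gives at most 4×8 = 32 (stopped by the supply cap of 4).
Mixing does better — 1×R, 4×W, and 4×H: cost 37 ≤ 40, profit 1·5 + 4·8 + 4·3 = 49.

49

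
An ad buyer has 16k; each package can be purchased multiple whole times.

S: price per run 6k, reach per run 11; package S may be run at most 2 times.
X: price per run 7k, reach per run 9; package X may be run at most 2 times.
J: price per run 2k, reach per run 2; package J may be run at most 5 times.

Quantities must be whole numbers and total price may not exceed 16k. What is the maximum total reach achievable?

This is a bounded integer knapsack.
2×S and 2×J: price 16 ≤ 16, reach 2·11 + 2·2 = 26.
2×S and 1×J: price 14 ≤ 16, reach 2·11 + 1·2 = 24.
Best is 26.

26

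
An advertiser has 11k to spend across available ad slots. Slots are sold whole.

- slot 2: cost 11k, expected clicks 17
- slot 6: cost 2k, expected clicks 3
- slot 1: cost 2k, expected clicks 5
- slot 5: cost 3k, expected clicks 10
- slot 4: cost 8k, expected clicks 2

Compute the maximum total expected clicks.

Treat it as a binary knapsack problem.
Allowing fractional choices, the relaxed optimum would be about 24.3, but ad slots are indivisible.
slot 1 + slot 5: cost 2 + 3 = 5 ≤ 11, expected clicks 5 + 10 = 15.
slot 6 + slot 1 + slot 5: cost 2 + 2 + 3 = 7 ≤ 11, expected clicks 3 + 5 + 10 = 18.
slot 2: cost 11 ≤ 11, expected clicks 17.
Best is slot 6, slot 1, and slot 5 with total expected clicks 18.

18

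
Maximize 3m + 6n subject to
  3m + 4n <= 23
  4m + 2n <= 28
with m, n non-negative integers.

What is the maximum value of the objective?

Relaxing integrality, the LP optimum is 34.50 at (m,n) = (0, 5.75), which is not an integer point.
(m,n)=(1,5): 3·1+4·5=23≤23, 4·1+2·5=14≤28, objective 33.
(m,n)=(2,4): 3·2+4·4=22≤23, 4·2+2·4=16≤28, objective 30.
The best lattice point is (1,5), giving 33.

33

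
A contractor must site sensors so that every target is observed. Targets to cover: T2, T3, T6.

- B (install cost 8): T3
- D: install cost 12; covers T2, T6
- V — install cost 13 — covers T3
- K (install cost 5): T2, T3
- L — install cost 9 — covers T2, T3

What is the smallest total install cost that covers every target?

Choose D and K: together they cover T2, T3, T6 — every target.
Total install cost: 12 + 5 = 17.
No cover costs less than 17.

17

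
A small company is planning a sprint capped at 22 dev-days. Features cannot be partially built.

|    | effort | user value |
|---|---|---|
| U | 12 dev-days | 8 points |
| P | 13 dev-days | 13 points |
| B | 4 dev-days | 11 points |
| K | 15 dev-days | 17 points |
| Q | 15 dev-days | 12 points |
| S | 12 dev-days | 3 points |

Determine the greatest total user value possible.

P + B: effort 13 + 4 = 17 ≤ 22, user value 13 + 11 = 24.
B + Q: effort 4 + 15 = 19 ≤ 22, user value 11 + 12 = 23.
B + K: effort 4 + 15 = 19 ≤ 22, user value 11 + 17 = 28.
Best is B and K with total user value 28.

28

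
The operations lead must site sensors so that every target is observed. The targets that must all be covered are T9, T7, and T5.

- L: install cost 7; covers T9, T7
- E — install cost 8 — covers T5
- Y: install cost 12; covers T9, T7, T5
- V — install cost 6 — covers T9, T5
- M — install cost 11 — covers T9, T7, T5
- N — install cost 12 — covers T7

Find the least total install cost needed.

11

M alone covers T9, T7, T5 — every target.
Total install cost: 11.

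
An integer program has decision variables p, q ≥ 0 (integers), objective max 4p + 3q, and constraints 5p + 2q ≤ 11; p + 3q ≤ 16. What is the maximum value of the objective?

The continuous relaxation peaks at (0.0769, 5.31) with value 16.23; rounding to a feasible lattice point costs some objective.
(p,q)=(0,5): 5·0+2·5=10≤11, 1·0+3·5=15≤16, objective 15.
(p,q)=(0,4): 5·0+2·4=8≤11, 1·0+3·4=12≤16, objective 12.
Maximum is 15 at (p,q)=(0,5).

15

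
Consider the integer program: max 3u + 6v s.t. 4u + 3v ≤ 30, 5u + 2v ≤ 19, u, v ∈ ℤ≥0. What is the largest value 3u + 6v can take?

54

Relaxing integrality, the LP optimum is 57.00 at (u,v) = (0, 9.5), which is not an integer point.
(u,v)=(0,9): 4·0+3·9=27≤30, 5·0+2·9=18≤19, objective 54.
(u,v)=(0,8): 4·0+3·8=24≤30, 5·0+2·8=16≤19, objective 48.
The best lattice point is (0,9), giving 54.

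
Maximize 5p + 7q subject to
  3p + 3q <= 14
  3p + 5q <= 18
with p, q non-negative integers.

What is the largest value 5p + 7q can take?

26

The continuous relaxation peaks at (2.67, 2) with value 27.33; rounding to a feasible lattice point costs some objective.
(p,q)=(1,3): 3·1+3·3=12≤14, 3·1+5·3=18≤18, objective 26.
(p,q)=(2,2): 3·2+3·2=12≤14, 3·2+5·2=16≤18, objective 24.
(p,q)=(3,1): 3·3+3·1=12≤14, 3·3+5·1=14≤18, objective 22.
The best lattice point is (1,3), giving 26.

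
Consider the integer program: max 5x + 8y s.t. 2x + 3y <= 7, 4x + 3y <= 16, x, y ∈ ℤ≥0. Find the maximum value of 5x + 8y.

18

(x,y)=(2,1) is feasible, giving 18.
(x,y)=(0,2) is feasible, giving 16.
(x,y)=(3,0) is feasible, giving 15.
(x,y)=(1,1) is feasible, giving 13.
Maximum is 18 at (x,y)=(2,1).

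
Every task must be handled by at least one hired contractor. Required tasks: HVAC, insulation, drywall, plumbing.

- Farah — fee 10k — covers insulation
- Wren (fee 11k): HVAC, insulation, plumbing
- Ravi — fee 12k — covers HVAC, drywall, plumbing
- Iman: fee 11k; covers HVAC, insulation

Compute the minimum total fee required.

22

The greedy cost-per-new-task heuristic would pick Wren and Ravi for 23, but a cheaper cover exists.
Choose Farah and Ravi: together they cover HVAC, insulation, drywall, plumbing — every task.
Total fee: 10 + 12 = 22.
No cover costs less than 22.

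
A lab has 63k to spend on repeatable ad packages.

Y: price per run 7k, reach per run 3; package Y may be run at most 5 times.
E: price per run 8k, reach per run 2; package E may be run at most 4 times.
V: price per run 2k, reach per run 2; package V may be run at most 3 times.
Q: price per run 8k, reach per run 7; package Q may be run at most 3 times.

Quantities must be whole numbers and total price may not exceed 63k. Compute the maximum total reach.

40

V has the best ratio (2/2); taking only V gives at most 3×2 = 6 (stopped by the supply cap of 3).
Mixing does better — 5×Y, 2×V, and 3×Q: price 63 ≤ 63, reach 5·3 + 2·2 + 3·7 = 40.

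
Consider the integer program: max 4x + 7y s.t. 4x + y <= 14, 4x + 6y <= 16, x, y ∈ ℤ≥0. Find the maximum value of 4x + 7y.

18

Relaxing integrality, the LP optimum is 18.67 at (x,y) = (0, 2.67), which is not an integer point.
(x,y)=(1,2): 4·1+1·2=6≤14, 4·1+6·2=16≤16, objective 18.
(x,y)=(2,1): 4·2+1·1=9≤14, 4·2+6·1=14≤16, objective 15.
Maximum is 18 at (x,y)=(1,2).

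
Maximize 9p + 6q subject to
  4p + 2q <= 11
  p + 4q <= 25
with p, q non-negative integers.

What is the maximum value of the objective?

30

Relaxing integrality, the LP optimum is 33.00 at (p,q) = (0, 5.5), which is not an integer point.
(p,q)=(0,5) is feasible, giving 30.
(p,q)=(0,4) is feasible, giving 24.
No feasible integer point exceeds 30.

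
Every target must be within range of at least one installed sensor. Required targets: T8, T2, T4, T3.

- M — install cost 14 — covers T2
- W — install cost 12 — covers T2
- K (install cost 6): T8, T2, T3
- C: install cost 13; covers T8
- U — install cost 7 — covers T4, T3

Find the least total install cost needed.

This is a weighted set-cover instance.
Choose K and U: together they cover T8, T2, T4, T3 — every target.
Total install cost: 6 + 7 = 13.
No cover costs less than 13.

13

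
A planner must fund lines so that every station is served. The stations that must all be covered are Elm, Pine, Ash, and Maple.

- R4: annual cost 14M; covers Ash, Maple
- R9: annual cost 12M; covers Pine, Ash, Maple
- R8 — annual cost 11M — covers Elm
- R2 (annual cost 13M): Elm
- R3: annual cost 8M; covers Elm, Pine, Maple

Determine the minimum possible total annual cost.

Choose R9 and R3: together they cover Elm, Pine, Ash, Maple — every station.
Total annual cost: 12 + 8 = 20.
No cover costs less than 20.

20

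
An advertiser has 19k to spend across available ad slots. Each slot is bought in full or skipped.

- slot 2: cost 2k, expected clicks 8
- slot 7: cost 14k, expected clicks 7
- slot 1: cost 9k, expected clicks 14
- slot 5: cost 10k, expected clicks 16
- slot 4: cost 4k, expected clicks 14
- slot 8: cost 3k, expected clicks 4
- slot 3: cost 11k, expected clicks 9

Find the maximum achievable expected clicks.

42

Allowing fractional choices, the relaxed optimum would be about 42.7, but ad slots are indivisible.
slot 2 + slot 5 + slot 4 + slot 8: cost 2 + 10 + 4 + 3 = 19 ≤ 19, expected clicks 8 + 16 + 14 + 4 = 42.
slot 2 + slot 1 + slot 4 + slot 8: cost 2 + 9 + 4 + 3 = 18 ≤ 19, expected clicks 8 + 14 + 14 + 4 = 40.
slot 2 + slot 5 + slot 4: cost 2 + 10 + 4 = 16 ≤ 19, expected clicks 8 + 16 + 14 = 38.
Best is slot 2, slot 5, slot 4, and slot 8 with total expected clicks 42.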